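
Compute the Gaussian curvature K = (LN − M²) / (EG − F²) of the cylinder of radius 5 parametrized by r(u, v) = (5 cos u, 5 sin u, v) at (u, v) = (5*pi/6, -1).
K = 0

Coefficients of the first fundamental form: E = 25, F = 0, G = 1.
Coefficients of the second fundamental form: L = -5, M = 0, N = 0.
Assemble K = (LN − M²)/(EG − F²) = 0. At (u, v) = (5*pi/6, -1): K = 0.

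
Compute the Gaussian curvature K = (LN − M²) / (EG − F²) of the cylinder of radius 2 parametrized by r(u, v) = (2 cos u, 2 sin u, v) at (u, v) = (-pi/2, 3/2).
K = 0

Coefficients of the first fundamental form: E = 4, F = 0, G = 1.
Coefficients of the second fundamental form: L = -2, M = 0, N = 0.
Assemble K = (LN − M²)/(EG − F²) = 0. At (u, v) = (-pi/2, 3/2): K = 0.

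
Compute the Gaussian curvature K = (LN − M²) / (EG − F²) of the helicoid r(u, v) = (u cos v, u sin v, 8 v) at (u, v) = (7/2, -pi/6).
K = -1024/93025

Coefficients of the first fundamental form: E = 1, F = 0, G = u^2 + 64.
Coefficients of the second fundamental form: L = 0, M = -8/sqrt(u^2 + 64), N = 0.
Assemble K = (LN − M²)/(EG − F²) = -64/(u^2 + 64)^2. At (u, v) = (7/2, -pi/6): K = -1024/93025.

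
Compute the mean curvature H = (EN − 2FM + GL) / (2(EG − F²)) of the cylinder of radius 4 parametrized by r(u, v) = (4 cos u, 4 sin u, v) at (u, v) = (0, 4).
H = -1/8

With E = 16, F = 0, G = 1, L = -4, M = 0, N = 0, assemble
  H = (EN − 2FM + GL) / (2(EG − F²)) = -1/8.
At (u, v) = (0, 4): H = -1/8.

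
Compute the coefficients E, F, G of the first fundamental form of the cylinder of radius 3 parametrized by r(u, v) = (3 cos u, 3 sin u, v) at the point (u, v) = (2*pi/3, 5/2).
E = 9;  F = 0;  G = 1

Partials: r_u = (-3*sin(u), 3*cos(u), 0), r_v = (0, 0, 1). As functions of (u, v):
  E = r_u · r_u = 9,
  F = r_u · r_v = 0,
  G = r_v · r_v = 1.
Evaluating at (u, v) = (2*pi/3, 5/2): E = 9, F = 0, G = 1.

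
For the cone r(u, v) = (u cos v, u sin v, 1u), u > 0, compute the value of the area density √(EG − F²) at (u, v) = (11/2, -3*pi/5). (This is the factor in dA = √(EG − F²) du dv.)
√(EG − F²)|_{(11/2, -3*pi/5)} = 11*sqrt(2)/2

E = 2, F = 0, G = u^2, so EG − F² = 2*u^2. Taking the positive square root: √(EG − F²) = sqrt(2)*Abs(u). At (u, v) = (11/2, -3*pi/5): 11*sqrt(2)/2.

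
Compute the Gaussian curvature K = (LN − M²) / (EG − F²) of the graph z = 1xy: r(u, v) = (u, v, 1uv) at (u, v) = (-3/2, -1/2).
K = -4/49

Coefficients of the first fundamental form: E = v^2 + 1, F = u*v, G = u^2 + 1.
Coefficients of the second fundamental form: L = 0, M = 1/sqrt(u^2 + v^2 + 1), N = 0.
Assemble K = (LN − M²)/(EG − F²) = 1/((u^2*v^2 - (u^2 + 1)*(v^2 + 1))*(u^2 + v^2 + 1)). At (u, v) = (-3/2, -1/2): K = -4/49.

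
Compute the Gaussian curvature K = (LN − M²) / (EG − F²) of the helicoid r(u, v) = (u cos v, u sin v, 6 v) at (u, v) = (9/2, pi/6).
K = -64/5625

Coefficients of the first fundamental form: E = 1, F = 0, G = u^2 + 36.
Coefficients of the second fundamental form: L = 0, M = -6/sqrt(u^2 + 36), N = 0.
Assemble K = (LN − M²)/(EG − F²) = -36/(u^2 + 36)^2. At (u, v) = (9/2, pi/6): K = -64/5625.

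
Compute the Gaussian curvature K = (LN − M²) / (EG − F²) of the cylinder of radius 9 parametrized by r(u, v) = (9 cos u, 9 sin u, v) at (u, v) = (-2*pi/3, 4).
K = 0

Coefficients of the first fundamental form: E = 81, F = 0, G = 1.
Coefficients of the second fundamental form: L = -9, M = 0, N = 0.
Assemble K = (LN − M²)/(EG − F²) = 0. At (u, v) = (-2*pi/3, 4): K = 0.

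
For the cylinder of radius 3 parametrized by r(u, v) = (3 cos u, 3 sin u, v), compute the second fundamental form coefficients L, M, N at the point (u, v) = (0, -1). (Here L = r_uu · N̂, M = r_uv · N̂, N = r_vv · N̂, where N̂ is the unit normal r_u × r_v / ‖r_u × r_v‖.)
L = -3;  M = 0;  N = 0

Compute the unit normal N̂(u, v) = (cos(u), sin(u), 0), and the second partials r_uu, r_uv, r_vv. Take dot products:
  L(u, v) = r_uu · N̂ = -3,
  M(u, v) = r_uv · N̂ = 0,
  N(u, v) = r_vv · N̂ = 0.
Evaluating at (u, v) = (0, -1):
  L = -3, M = 0, N = 0.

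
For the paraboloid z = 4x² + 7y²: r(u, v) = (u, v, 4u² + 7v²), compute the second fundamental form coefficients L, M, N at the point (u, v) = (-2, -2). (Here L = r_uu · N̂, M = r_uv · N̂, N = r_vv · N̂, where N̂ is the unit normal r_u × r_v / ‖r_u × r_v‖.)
L = 8*sqrt(1041)/1041;  M = 0;  N = 14*sqrt(1041)/1041

Compute the unit normal N̂(u, v) = (-8*u/sqrt(64*u^2 + 196*v^2 + 1), -14*v/sqrt(64*u^2 + 196*v^2 + 1), 1/sqrt(64*u^2 + 196*v^2 + 1)), and the second partials r_uu, r_uv, r_vv. Take dot products:
  L(u, v) = r_uu · N̂ = 8/sqrt(64*u^2 + 196*v^2 + 1),
  M(u, v) = r_uv · N̂ = 0,
  N(u, v) = r_vv · N̂ = 14/sqrt(64*u^2 + 196*v^2 + 1).
Evaluating at (u, v) = (-2, -2):
  L = 8*sqrt(1041)/1041, M = 0, N = 14*sqrt(1041)/1041.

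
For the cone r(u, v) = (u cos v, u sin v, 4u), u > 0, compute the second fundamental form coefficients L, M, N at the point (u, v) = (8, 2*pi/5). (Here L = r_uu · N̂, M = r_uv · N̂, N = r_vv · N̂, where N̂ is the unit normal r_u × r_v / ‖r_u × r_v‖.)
L = 0;  M = 0;  N = 32*sqrt(17)/17

Compute the unit normal N̂(u, v) = (-4*sqrt(17)*u*cos(v)/(17*Abs(u)), -4*sqrt(17)*u*sin(v)/(17*Abs(u)), sqrt(17)*u/(17*Abs(u))), and the second partials r_uu, r_uv, r_vv. Take dot products:
  L(u, v) = r_uu · N̂ = 0,
  M(u, v) = r_uv · N̂ = 0,
  N(u, v) = r_vv · N̂ = 4*sqrt(17)*u^2/(17*Abs(u)).
Evaluating at (u, v) = (8, 2*pi/5):
  L = 0, M = 0, N = 32*sqrt(17)/17.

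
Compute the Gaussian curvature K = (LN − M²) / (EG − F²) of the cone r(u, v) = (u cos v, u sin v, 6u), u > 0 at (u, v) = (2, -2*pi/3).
K = 0

Coefficients of the first fundamental form: E = 37, F = 0, G = u^2.
Coefficients of the second fundamental form: L = 0, M = 0, N = 6*sqrt(37)*u^2/(37*Abs(u)).
Assemble K = (LN − M²)/(EG − F²) = 0. At (u, v) = (2, -2*pi/3): K = 0.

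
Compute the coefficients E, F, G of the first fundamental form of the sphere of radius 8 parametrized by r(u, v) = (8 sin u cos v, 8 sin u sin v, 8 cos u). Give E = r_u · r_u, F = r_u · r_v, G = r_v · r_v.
E = 64;  F = 0;  G = 64*sin(u)^2

Compute partials: r_u = (8*cos(u)*cos(v), 8*sin(v)*cos(u), -8*sin(u)), r_v = (-8*sin(u)*sin(v), 8*sin(u)*cos(v), 0). Then
  E = r_u · r_u = 64,
  F = r_u · r_v = 0,
  G = r_v · r_v = 64*sin(u)^2.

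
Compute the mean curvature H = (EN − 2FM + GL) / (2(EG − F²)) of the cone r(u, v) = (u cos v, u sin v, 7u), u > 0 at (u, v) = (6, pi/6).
H = 7*sqrt(2)/120

With E = 50, F = 0, G = u^2, L = 0, M = 0, N = 7*sqrt(2)*u^2/(10*Abs(u)), assemble
  H = (EN − 2FM + GL) / (2(EG − F²)) = 7*sqrt(2)/(20*Abs(u)).
At (u, v) = (6, pi/6): H = 7*sqrt(2)/120.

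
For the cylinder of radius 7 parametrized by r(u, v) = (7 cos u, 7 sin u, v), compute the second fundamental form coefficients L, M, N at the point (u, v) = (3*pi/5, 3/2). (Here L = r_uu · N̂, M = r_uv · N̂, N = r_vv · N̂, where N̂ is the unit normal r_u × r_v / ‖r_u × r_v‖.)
L = -7;  M = 0;  N = 0

Compute the unit normal N̂(u, v) = (cos(u), sin(u), 0), and the second partials r_uu, r_uv, r_vv. Take dot products:
  L(u, v) = r_uu · N̂ = -7,
  M(u, v) = r_uv · N̂ = 0,
  N(u, v) = r_vv · N̂ = 0.
Evaluating at (u, v) = (3*pi/5, 3/2):
  L = -7, M = 0, N = 0.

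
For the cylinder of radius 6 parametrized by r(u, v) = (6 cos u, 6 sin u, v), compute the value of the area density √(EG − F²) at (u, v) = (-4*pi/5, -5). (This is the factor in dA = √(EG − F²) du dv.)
√(EG − F²)|_{(-4*pi/5, -5)} = 6

E = 36, F = 0, G = 1, so EG − F² = 36. Taking the positive square root: √(EG − F²) = 6. At (u, v) = (-4*pi/5, -5): 6.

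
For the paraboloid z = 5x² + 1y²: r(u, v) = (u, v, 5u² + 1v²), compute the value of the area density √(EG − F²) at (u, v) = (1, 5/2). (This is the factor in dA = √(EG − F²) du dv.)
√(EG − F²)|_{(1, 5/2)} = 3*sqrt(14)

E = 100*u^2 + 1, F = 20*u*v, G = 4*v^2 + 1, so EG − F² = 100*u^2 + 4*v^2 + 1. Taking the positive square root: √(EG − F²) = sqrt(100*u^2 + 4*v^2 + 1). At (u, v) = (1, 5/2): 3*sqrt(14).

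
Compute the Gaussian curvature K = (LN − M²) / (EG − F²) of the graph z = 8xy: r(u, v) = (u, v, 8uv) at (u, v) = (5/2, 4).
K = -64/2030625

Coefficients of the first fundamental form: E = 64*v^2 + 1, F = 64*u*v, G = 64*u^2 + 1.
Coefficients of the second fundamental form: L = 0, M = 8/sqrt(64*u^2 + 64*v^2 + 1), N = 0.
Assemble K = (LN − M²)/(EG − F²) = -64/(4096*u^4 + 8192*u^2*v^2 + 128*u^2 + 4096*v^4 + 128*v^2 + 1). At (u, v) = (5/2, 4): K = -64/2030625.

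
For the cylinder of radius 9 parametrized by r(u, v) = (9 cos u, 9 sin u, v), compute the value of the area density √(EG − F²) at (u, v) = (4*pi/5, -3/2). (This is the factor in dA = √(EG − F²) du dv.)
√(EG − F²)|_{(4*pi/5, -3/2)} = 9

E = 81, F = 0, G = 1, so EG − F² = 81. Taking the positive square root: √(EG − F²) = 9. At (u, v) = (4*pi/5, -3/2): 9.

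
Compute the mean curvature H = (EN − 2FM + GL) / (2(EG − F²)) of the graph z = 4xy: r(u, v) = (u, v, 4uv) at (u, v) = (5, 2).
H = -128*sqrt(465)/43245

With E = 16*v^2 + 1, F = 16*u*v, G = 16*u^2 + 1, L = 0, M = 4/sqrt(16*u^2 + 16*v^2 + 1), N = 0, assemble
  H = (EN − 2FM + GL) / (2(EG − F²)) = -64*u*v/(16*u^2 + 16*v^2 + 1)^(3/2).
At (u, v) = (5, 2): H = -128*sqrt(465)/43245.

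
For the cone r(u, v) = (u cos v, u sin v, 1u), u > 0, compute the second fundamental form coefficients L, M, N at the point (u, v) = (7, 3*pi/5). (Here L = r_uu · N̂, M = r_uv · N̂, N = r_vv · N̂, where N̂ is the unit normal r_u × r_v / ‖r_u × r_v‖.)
L = 0;  M = 0;  N = 7*sqrt(2)/2

Compute the unit normal N̂(u, v) = (-sqrt(2)*u*cos(v)/(2*Abs(u)), -sqrt(2)*u*sin(v)/(2*Abs(u)), sqrt(2)*u/(2*Abs(u))), and the second partials r_uu, r_uv, r_vv. Take dot products:
  L(u, v) = r_uu · N̂ = 0,
  M(u, v) = r_uv · N̂ = 0,
  N(u, v) = r_vv · N̂ = sqrt(2)*u^2/(2*Abs(u)).
Evaluating at (u, v) = (7, 3*pi/5):
  L = 0, M = 0, N = 7*sqrt(2)/2.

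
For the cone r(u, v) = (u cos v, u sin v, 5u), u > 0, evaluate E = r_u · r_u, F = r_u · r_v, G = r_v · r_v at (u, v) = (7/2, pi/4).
E = 26;  F = 0;  G = 49/4

Partials: r_u = (cos(v), sin(v), 5), r_v = (-u*sin(v), u*cos(v), 0). As functions of (u, v):
  E = r_u · r_u = 26,
  F = r_u · r_v = 0,
  G = r_v · r_v = u^2.
Evaluating at (u, v) = (7/2, pi/4): E = 26, F = 0, G = 49/4.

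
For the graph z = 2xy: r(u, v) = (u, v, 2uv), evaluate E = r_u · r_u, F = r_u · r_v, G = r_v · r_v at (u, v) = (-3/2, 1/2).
E = 2;  F = -3;  G = 10

Partials: r_u = (1, 0, 2*v), r_v = (0, 1, 2*u). As functions of (u, v):
  E = r_u · r_u = 4*v^2 + 1,
  F = r_u · r_v = 4*u*v,
  G = r_v · r_v = 4*u^2 + 1.
Evaluating at (u, v) = (-3/2, 1/2): E = 2, F = -3, G = 10.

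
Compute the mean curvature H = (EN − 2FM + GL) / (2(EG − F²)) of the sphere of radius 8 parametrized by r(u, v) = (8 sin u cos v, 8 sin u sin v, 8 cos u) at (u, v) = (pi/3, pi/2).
H = -1/8

With E = 64, F = 0, G = 64*sin(u)^2, L = -8*sin(u)/Abs(sin(u)), M = 0, N = -8*sin(u)^3/Abs(sin(u)), assemble
  H = (EN − 2FM + GL) / (2(EG − F²)) = -sin(u)/(8*Abs(sin(u))).
At (u, v) = (pi/3, pi/2): H = -1/8.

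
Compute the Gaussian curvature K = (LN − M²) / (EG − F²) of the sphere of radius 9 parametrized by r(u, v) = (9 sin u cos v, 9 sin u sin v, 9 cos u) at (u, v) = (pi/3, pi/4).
K = 1/81

Coefficients of the first fundamental form: E = 81, F = 0, G = 81*sin(u)^2.
Coefficients of the second fundamental form: L = -9*sin(u)/Abs(sin(u)), M = 0, N = -9*sin(u)^3/Abs(sin(u)).
Assemble K = (LN − M²)/(EG − F²) = 1/81. At (u, v) = (pi/3, pi/4): K = 1/81.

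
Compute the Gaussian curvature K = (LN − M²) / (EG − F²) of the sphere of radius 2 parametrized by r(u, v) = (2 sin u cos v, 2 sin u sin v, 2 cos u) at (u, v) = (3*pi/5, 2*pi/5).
K = 1/4

Coefficients of the first fundamental form: E = 4, F = 0, G = 4*sin(u)^2.
Coefficients of the second fundamental form: L = -2*sin(u)/Abs(sin(u)), M = 0, N = -2*sin(u)^3/Abs(sin(u)).
Assemble K = (LN − M²)/(EG − F²) = 1/4. At (u, v) = (3*pi/5, 2*pi/5): K = 1/4.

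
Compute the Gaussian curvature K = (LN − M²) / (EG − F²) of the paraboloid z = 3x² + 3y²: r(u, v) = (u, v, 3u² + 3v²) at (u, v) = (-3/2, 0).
K = 9/1681

Coefficients of the first fundamental form: E = 36*u^2 + 1, F = 36*u*v, G = 36*v^2 + 1.
Coefficients of the second fundamental form: L = 6/sqrt(36*u^2 + 36*v^2 + 1), M = 0, N = 6/sqrt(36*u^2 + 36*v^2 + 1).
Assemble K = (LN − M²)/(EG − F²) = 36/(1296*u^4 + 2592*u^2*v^2 + 72*u^2 + 1296*v^4 + 72*v^2 + 1). At (u, v) = (-3/2, 0): K = 9/1681.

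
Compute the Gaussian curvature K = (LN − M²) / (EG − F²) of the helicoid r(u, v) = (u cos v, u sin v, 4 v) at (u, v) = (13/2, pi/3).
K = -256/54289

Coefficients of the first fundamental form: E = 1, F = 0, G = u^2 + 16.
Coefficients of the second fundamental form: L = 0, M = -4/sqrt(u^2 + 16), N = 0.
Assemble K = (LN − M²)/(EG − F²) = -16/(u^2 + 16)^2. At (u, v) = (13/2, pi/3): K = -256/54289.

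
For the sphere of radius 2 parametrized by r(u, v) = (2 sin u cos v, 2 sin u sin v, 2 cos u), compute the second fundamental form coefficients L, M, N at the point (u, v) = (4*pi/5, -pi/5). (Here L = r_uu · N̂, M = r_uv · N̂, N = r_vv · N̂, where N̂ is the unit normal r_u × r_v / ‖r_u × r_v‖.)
L = -2;  M = 0;  N = -5/4 + sqrt(5)/4

Compute the unit normal N̂(u, v) = (sin(u)^2*cos(v)/Abs(sin(u)), sin(u)^2*sin(v)/Abs(sin(u)), sin(2*u)/(2*Abs(sin(u)))), and the second partials r_uu, r_uv, r_vv. Take dot products:
  L(u, v) = r_uu · N̂ = -2*sin(u)/Abs(sin(u)),
  M(u, v) = r_uv · N̂ = 0,
  N(u, v) = r_vv · N̂ = -2*sin(u)^3/Abs(sin(u)).
Evaluating at (u, v) = (4*pi/5, -pi/5):
  L = -2, M = 0, N = -5/4 + sqrt(5)/4.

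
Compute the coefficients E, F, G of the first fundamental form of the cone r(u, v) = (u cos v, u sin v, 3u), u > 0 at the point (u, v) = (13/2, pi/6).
E = 10;  F = 0;  G = 169/4

Partials: r_u = (cos(v), sin(v), 3), r_v = (-u*sin(v), u*cos(v), 0). As functions of (u, v):
  E = r_u · r_u = 10,
  F = r_u · r_v = 0,
  G = r_v · r_v = u^2.
Evaluating at (u, v) = (13/2, pi/6): E = 10, F = 0, G = 169/4.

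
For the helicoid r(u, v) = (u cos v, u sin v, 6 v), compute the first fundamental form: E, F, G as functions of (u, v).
E = 1;  F = 0;  G = u^2 + 36

Compute partials: r_u = (cos(v), sin(v), 0), r_v = (-u*sin(v), u*cos(v), 6). Then
  E = r_u · r_u = 1,
  F = r_u · r_v = 0,
  G = r_v · r_v = u^2 + 36.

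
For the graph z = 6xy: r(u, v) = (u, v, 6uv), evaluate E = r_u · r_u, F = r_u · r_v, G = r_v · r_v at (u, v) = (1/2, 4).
E = 577;  F = 72;  G = 10

Partials: r_u = (1, 0, 6*v), r_v = (0, 1, 6*u). As functions of (u, v):
  E = r_u · r_u = 36*v^2 + 1,
  F = r_u · r_v = 36*u*v,
  G = r_v · r_v = 36*u^2 + 1.
Evaluating at (u, v) = (1/2, 4): E = 577, F = 72, G = 10.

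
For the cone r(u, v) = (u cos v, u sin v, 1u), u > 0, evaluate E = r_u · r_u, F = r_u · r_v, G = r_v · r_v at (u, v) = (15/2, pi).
E = 2;  F = 0;  G = 225/4

Partials: r_u = (cos(v), sin(v), 1), r_v = (-u*sin(v), u*cos(v), 0). As functions of (u, v):
  E = r_u · r_u = 2,
  F = r_u · r_v = 0,
  G = r_v · r_v = u^2.
Evaluating at (u, v) = (15/2, pi): E = 2, F = 0, G = 225/4.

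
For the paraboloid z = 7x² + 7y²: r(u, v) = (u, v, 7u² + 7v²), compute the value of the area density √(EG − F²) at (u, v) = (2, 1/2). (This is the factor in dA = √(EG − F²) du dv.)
√(EG − F²)|_{(2, 1/2)} = sqrt(834)

E = 196*u^2 + 1, F = 196*u*v, G = 196*v^2 + 1, so EG − F² = 196*u^2 + 196*v^2 + 1. Taking the positive square root: √(EG − F²) = sqrt(196*u^2 + 196*v^2 + 1). At (u, v) = (2, 1/2): sqrt(834).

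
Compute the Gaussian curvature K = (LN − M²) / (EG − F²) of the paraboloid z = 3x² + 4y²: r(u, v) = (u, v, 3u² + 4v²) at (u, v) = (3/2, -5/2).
K = 12/58081

Coefficients of the first fundamental form: E = 36*u^2 + 1, F = 48*u*v, G = 64*v^2 + 1.
Coefficients of the second fundamental form: L = 6/sqrt(36*u^2 + 64*v^2 + 1), M = 0, N = 8/sqrt(36*u^2 + 64*v^2 + 1).
Assemble K = (LN − M²)/(EG − F²) = 48/(1296*u^4 + 4608*u^2*v^2 + 72*u^2 + 4096*v^4 + 128*v^2 + 1). At (u, v) = (3/2, -5/2): K = 12/58081.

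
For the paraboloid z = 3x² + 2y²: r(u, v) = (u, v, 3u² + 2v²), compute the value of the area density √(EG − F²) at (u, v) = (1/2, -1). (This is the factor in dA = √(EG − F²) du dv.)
√(EG − F²)|_{(1/2, -1)} = sqrt(26)

E = 36*u^2 + 1, F = 24*u*v, G = 16*v^2 + 1, so EG − F² = 36*u^2 + 16*v^2 + 1. Taking the positive square root: √(EG − F²) = sqrt(36*u^2 + 16*v^2 + 1). At (u, v) = (1/2, -1): sqrt(26).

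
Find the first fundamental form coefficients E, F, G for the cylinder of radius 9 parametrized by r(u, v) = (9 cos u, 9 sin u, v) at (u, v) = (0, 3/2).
E = 81;  F = 0;  G = 1

Partials: r_u = (-9*sin(u), 9*cos(u), 0), r_v = (0, 0, 1). As functions of (u, v):
  E = r_u · r_u = 81,
  F = r_u · r_v = 0,
  G = r_v · r_v = 1.
Evaluating at (u, v) = (0, 3/2): E = 81, F = 0, G = 1.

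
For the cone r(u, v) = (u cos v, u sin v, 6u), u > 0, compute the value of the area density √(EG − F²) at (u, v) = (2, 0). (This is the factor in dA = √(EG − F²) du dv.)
√(EG − F²)|_{(2, 0)} = 2*sqrt(37)

E = 37, F = 0, G = u^2, so EG − F² = 37*u^2. Taking the positive square root: √(EG − F²) = sqrt(37)*Abs(u). At (u, v) = (2, 0): 2*sqrt(37).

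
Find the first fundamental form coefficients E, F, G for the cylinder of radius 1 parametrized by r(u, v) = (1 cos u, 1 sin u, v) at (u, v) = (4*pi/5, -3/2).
E = 1;  F = 0;  G = 1

Partials: r_u = (-sin(u), cos(u), 0), r_v = (0, 0, 1). As functions of (u, v):
  E = r_u · r_u = 1,
  F = r_u · r_v = 0,
  G = r_v · r_v = 1.
Evaluating at (u, v) = (4*pi/5, -3/2): E = 1, F = 0, G = 1.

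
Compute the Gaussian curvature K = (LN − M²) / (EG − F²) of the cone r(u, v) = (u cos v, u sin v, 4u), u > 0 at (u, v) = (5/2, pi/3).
K = 0

Coefficients of the first fundamental form: E = 17, F = 0, G = u^2.
Coefficients of the second fundamental form: L = 0, M = 0, N = 4*sqrt(17)*u^2/(17*Abs(u)).
Assemble K = (LN − M²)/(EG − F²) = 0. At (u, v) = (5/2, pi/3): K = 0.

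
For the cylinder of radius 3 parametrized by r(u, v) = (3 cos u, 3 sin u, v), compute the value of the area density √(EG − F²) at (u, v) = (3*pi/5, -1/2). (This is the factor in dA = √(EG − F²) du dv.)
√(EG − F²)|_{(3*pi/5, -1/2)} = 3

E = 9, F = 0, G = 1, so EG − F² = 9. Taking the positive square root: √(EG − F²) = 3. At (u, v) = (3*pi/5, -1/2): 3.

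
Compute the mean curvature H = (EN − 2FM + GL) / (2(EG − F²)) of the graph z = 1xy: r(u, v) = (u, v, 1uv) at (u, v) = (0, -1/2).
H = 0

With E = v^2 + 1, F = u*v, G = u^2 + 1, L = 0, M = 1/sqrt(u^2 + v^2 + 1), N = 0, assemble
  H = (EN − 2FM + GL) / (2(EG − F²)) = -u*v/(u^2 + v^2 + 1)^(3/2).
At (u, v) = (0, -1/2): H = 0.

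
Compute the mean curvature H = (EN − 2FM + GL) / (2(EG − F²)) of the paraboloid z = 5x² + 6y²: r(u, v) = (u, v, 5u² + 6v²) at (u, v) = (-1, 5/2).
H = 5111*sqrt(1001)/1002001

With E = 100*u^2 + 1, F = 120*u*v, G = 144*v^2 + 1, L = 10/sqrt(100*u^2 + 144*v^2 + 1), M = 0, N = 12/sqrt(100*u^2 + 144*v^2 + 1), assemble
  H = (EN − 2FM + GL) / (2(EG − F²)) = (600*u^2 + 720*v^2 + 11)/(100*u^2 + 144*v^2 + 1)^(3/2).
At (u, v) = (-1, 5/2): H = 5111*sqrt(1001)/1002001.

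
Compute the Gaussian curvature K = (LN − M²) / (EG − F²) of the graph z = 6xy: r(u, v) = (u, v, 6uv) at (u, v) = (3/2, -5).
K = -9/241081

Coefficients of the first fundamental form: E = 36*v^2 + 1, F = 36*u*v, G = 36*u^2 + 1.
Coefficients of the second fundamental form: L = 0, M = 6/sqrt(36*u^2 + 36*v^2 + 1), N = 0.
Assemble K = (LN − M²)/(EG − F²) = -36/(1296*u^4 + 2592*u^2*v^2 + 72*u^2 + 1296*v^4 + 72*v^2 + 1). At (u, v) = (3/2, -5): K = -9/241081.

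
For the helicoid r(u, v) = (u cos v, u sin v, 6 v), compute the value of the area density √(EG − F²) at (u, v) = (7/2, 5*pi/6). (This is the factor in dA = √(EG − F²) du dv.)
√(EG − F²)|_{(7/2, 5*pi/6)} = sqrt(193)/2

E = 1, F = 0, G = u^2 + 36, so EG − F² = u^2 + 36. Taking the positive square root: √(EG − F²) = sqrt(u^2 + 36). At (u, v) = (7/2, 5*pi/6): sqrt(193)/2.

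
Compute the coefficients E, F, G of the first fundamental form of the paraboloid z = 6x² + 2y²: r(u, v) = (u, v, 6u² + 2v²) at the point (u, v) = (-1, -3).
E = 145;  F = 144;  G = 145

Partials: r_u = (1, 0, 12*u), r_v = (0, 1, 4*v). As functions of (u, v):
  E = r_u · r_u = 144*u^2 + 1,
  F = r_u · r_v = 48*u*v,
  G = r_v · r_v = 16*v^2 + 1.
Evaluating at (u, v) = (-1, -3): E = 145, F = 144, G = 145.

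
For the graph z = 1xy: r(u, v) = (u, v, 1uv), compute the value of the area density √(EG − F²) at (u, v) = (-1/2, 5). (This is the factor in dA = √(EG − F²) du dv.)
√(EG − F²)|_{(-1/2, 5)} = sqrt(105)/2

E = v^2 + 1, F = u*v, G = u^2 + 1, so EG − F² = u^2 + v^2 + 1. Taking the positive square root: √(EG − F²) = sqrt(u^2 + v^2 + 1). At (u, v) = (-1/2, 5): sqrt(105)/2.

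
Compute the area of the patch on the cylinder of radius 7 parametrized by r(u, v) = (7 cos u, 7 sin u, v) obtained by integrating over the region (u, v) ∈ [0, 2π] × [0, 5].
Area = 70*pi

Area = ∫∫ √(EG − F²) du dv with √(EG − F²) = 7. Integrating over [0, 2π] × [0, 5] gives 70*pi.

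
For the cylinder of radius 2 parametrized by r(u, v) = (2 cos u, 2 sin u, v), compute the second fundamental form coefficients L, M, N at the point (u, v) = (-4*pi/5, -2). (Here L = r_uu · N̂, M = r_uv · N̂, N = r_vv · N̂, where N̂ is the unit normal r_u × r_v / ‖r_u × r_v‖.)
L = -2;  M = 0;  N = 0

Compute the unit normal N̂(u, v) = (cos(u), sin(u), 0), and the second partials r_uu, r_uv, r_vv. Take dot products:
  L(u, v) = r_uu · N̂ = -2,
  M(u, v) = r_uv · N̂ = 0,
  N(u, v) = r_vv · N̂ = 0.
Evaluating at (u, v) = (-4*pi/5, -2):
  L = -2, M = 0, N = 0.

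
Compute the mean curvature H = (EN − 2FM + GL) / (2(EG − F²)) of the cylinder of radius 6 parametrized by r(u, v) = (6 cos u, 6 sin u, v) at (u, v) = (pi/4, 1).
H = -1/12

With E = 36, F = 0, G = 1, L = -6, M = 0, N = 0, assemble
  H = (EN − 2FM + GL) / (2(EG − F²)) = -1/12.
At (u, v) = (pi/4, 1): H = -1/12.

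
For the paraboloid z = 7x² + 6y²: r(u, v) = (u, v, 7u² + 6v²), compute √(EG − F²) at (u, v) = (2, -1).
√(EG − F²)|_{(2, -1)} = sqrt(929)

E = 196*u^2 + 1, F = 168*u*v, G = 144*v^2 + 1; EG − F² = 196*u^2 + 144*v^2 + 1; √(EG − F²) = sqrt(196*u^2 + 144*v^2 + 1). At the given point: sqrt(929).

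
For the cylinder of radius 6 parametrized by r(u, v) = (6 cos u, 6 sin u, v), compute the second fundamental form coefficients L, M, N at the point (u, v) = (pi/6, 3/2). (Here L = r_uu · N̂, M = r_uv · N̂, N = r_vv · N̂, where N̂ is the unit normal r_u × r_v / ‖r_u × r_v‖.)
L = -6;  M = 0;  N = 0

Compute the unit normal N̂(u, v) = (cos(u), sin(u), 0), and the second partials r_uu, r_uv, r_vv. Take dot products:
  L(u, v) = r_uu · N̂ = -6,
  M(u, v) = r_uv · N̂ = 0,
  N(u, v) = r_vv · N̂ = 0.
Evaluating at (u, v) = (pi/6, 3/2):
  L = -6, M = 0, N = 0.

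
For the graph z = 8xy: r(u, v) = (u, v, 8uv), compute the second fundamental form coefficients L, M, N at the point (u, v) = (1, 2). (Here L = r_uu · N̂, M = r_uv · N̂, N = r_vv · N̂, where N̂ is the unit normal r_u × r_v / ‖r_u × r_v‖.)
L = 0;  M = 8*sqrt(321)/321;  N = 0

Compute the unit normal N̂(u, v) = (-8*v/sqrt(64*u^2 + 64*v^2 + 1), -8*u/sqrt(64*u^2 + 64*v^2 + 1), 1/sqrt(64*u^2 + 64*v^2 + 1)), and the second partials r_uu, r_uv, r_vv. Take dot products:
  L(u, v) = r_uu · N̂ = 0,
  M(u, v) = r_uv · N̂ = 8/sqrt(64*u^2 + 64*v^2 + 1),
  N(u, v) = r_vv · N̂ = 0.
Evaluating at (u, v) = (1, 2):
  L = 0, M = 8*sqrt(321)/321, N = 0.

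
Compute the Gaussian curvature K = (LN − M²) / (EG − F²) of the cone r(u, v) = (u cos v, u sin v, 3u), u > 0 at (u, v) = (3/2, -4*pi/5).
K = 0

Coefficients of the first fundamental form: E = 10, F = 0, G = u^2.
Coefficients of the second fundamental form: L = 0, M = 0, N = 3*sqrt(10)*u^2/(10*Abs(u)).
Assemble K = (LN − M²)/(EG − F²) = 0. At (u, v) = (3/2, -4*pi/5): K = 0.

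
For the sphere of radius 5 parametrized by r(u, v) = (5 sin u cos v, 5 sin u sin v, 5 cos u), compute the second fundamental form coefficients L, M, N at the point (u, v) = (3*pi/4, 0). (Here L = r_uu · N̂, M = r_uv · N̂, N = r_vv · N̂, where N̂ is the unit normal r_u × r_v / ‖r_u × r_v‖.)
L = -5;  M = 0;  N = -5/2

Compute the unit normal N̂(u, v) = (sin(u)^2*cos(v)/Abs(sin(u)), sin(u)^2*sin(v)/Abs(sin(u)), sin(2*u)/(2*Abs(sin(u)))), and the second partials r_uu, r_uv, r_vv. Take dot products:
  L(u, v) = r_uu · N̂ = -5*sin(u)/Abs(sin(u)),
  M(u, v) = r_uv · N̂ = 0,
  N(u, v) = r_vv · N̂ = -5*sin(u)^3/Abs(sin(u)).
Evaluating at (u, v) = (3*pi/4, 0):
  L = -5, M = 0, N = -5/2.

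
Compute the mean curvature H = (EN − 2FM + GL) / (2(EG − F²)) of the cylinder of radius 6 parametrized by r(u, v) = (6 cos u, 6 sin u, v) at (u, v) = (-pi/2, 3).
H = -1/12

With E = 36, F = 0, G = 1, L = -6, M = 0, N = 0, assemble
  H = (EN − 2FM + GL) / (2(EG − F²)) = -1/12.
At (u, v) = (-pi/2, 3): H = -1/12.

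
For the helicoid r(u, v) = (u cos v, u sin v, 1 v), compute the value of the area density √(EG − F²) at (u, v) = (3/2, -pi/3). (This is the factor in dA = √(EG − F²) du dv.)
√(EG − F²)|_{(3/2, -pi/3)} = sqrt(13)/2

E = 1, F = 0, G = u^2 + 1, so EG − F² = u^2 + 1. Taking the positive square root: √(EG − F²) = sqrt(u^2 + 1). At (u, v) = (3/2, -pi/3): sqrt(13)/2.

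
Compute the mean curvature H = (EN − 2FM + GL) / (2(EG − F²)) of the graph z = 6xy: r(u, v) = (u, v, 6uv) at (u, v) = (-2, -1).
H = -432*sqrt(181)/32761

With E = 36*v^2 + 1, F = 36*u*v, G = 36*u^2 + 1, L = 0, M = 6/sqrt(36*u^2 + 36*v^2 + 1), N = 0, assemble
  H = (EN − 2FM + GL) / (2(EG − F²)) = -216*u*v/(36*u^2 + 36*v^2 + 1)^(3/2).
At (u, v) = (-2, -1): H = -432*sqrt(181)/32761.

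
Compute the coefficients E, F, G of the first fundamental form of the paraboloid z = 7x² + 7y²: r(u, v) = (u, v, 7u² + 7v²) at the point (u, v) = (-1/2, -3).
E = 50;  F = 294;  G = 1765

Partials: r_u = (1, 0, 14*u), r_v = (0, 1, 14*v). As functions of (u, v):
  E = r_u · r_u = 196*u^2 + 1,
  F = r_u · r_v = 196*u*v,
  G = r_v · r_v = 196*v^2 + 1.
Evaluating at (u, v) = (-1/2, -3): E = 50, F = 294, G = 1765.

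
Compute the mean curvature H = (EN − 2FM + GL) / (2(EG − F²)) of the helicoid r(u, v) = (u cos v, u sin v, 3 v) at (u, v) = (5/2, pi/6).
H = 0

With E = 1, F = 0, G = u^2 + 9, L = 0, M = -3/sqrt(u^2 + 9), N = 0, assemble
  H = (EN − 2FM + GL) / (2(EG − F²)) = 0.
At (u, v) = (5/2, pi/6): H = 0.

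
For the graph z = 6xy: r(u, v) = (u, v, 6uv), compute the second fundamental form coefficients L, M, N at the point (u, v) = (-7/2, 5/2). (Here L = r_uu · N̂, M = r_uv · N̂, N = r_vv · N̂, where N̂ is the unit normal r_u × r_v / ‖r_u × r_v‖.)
L = 0;  M = 6*sqrt(667)/667;  N = 0

Compute the unit normal N̂(u, v) = (-6*v/sqrt(36*u^2 + 36*v^2 + 1), -6*u/sqrt(36*u^2 + 36*v^2 + 1), 1/sqrt(36*u^2 + 36*v^2 + 1)), and the second partials r_uu, r_uv, r_vv. Take dot products:
  L(u, v) = r_uu · N̂ = 0,
  M(u, v) = r_uv · N̂ = 6/sqrt(36*u^2 + 36*v^2 + 1),
  N(u, v) = r_vv · N̂ = 0.
Evaluating at (u, v) = (-7/2, 5/2):
  L = 0, M = 6*sqrt(667)/667, N = 0.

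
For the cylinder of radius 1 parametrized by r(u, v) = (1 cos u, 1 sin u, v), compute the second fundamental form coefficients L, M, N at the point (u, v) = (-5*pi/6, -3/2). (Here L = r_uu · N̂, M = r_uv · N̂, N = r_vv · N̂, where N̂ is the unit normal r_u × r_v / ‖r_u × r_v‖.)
L = -1;  M = 0;  N = 0

Compute the unit normal N̂(u, v) = (cos(u), sin(u), 0), and the second partials r_uu, r_uv, r_vv. Take dot products:
  L(u, v) = r_uu · N̂ = -1,
  M(u, v) = r_uv · N̂ = 0,
  N(u, v) = r_vv · N̂ = 0.
Evaluating at (u, v) = (-5*pi/6, -3/2):
  L = -1, M = 0, N = 0.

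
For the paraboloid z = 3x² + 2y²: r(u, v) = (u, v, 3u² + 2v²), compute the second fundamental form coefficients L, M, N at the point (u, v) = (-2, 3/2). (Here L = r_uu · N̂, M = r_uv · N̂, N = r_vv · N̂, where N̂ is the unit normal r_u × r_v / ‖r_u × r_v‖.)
L = 6*sqrt(181)/181;  M = 0;  N = 4*sqrt(181)/181

Compute the unit normal N̂(u, v) = (-6*u/sqrt(36*u^2 + 16*v^2 + 1), -4*v/sqrt(36*u^2 + 16*v^2 + 1), 1/sqrt(36*u^2 + 16*v^2 + 1)), and the second partials r_uu, r_uv, r_vv. Take dot products:
  L(u, v) = r_uu · N̂ = 6/sqrt(36*u^2 + 16*v^2 + 1),
  M(u, v) = r_uv · N̂ = 0,
  N(u, v) = r_vv · N̂ = 4/sqrt(36*u^2 + 16*v^2 + 1).
Evaluating at (u, v) = (-2, 3/2):
  L = 6*sqrt(181)/181, M = 0, N = 4*sqrt(181)/181.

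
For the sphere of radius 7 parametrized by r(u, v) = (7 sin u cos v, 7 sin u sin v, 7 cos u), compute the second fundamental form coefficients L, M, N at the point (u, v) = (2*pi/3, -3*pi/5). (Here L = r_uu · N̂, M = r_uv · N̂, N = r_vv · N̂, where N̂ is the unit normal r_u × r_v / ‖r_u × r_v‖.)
L = -7;  M = 0;  N = -21/4

Compute the unit normal N̂(u, v) = (sin(u)^2*cos(v)/Abs(sin(u)), sin(u)^2*sin(v)/Abs(sin(u)), sin(2*u)/(2*Abs(sin(u)))), and the second partials r_uu, r_uv, r_vv. Take dot products:
  L(u, v) = r_uu · N̂ = -7*sin(u)/Abs(sin(u)),
  M(u, v) = r_uv · N̂ = 0,
  N(u, v) = r_vv · N̂ = -7*sin(u)^3/Abs(sin(u)).
Evaluating at (u, v) = (2*pi/3, -3*pi/5):
  L = -7, M = 0, N = -21/4.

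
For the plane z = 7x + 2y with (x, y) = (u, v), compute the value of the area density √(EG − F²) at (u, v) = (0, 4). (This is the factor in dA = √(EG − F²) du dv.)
√(EG − F²)|_{(0, 4)} = 3*sqrt(6)

E = 50, F = 14, G = 5, so EG − F² = 54. Taking the positive square root: √(EG − F²) = 3*sqrt(6). At (u, v) = (0, 4): 3*sqrt(6).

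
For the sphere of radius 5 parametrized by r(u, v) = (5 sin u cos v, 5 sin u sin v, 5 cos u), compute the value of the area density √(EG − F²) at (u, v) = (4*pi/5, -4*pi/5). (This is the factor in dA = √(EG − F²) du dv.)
√(EG − F²)|_{(4*pi/5, -4*pi/5)} = 25*sqrt(10 - 2*sqrt(5))/4

E = 25, F = 0, G = 25*sin(u)^2, so EG − F² = 625*sin(u)^2. Taking the positive square root: √(EG − F²) = 25*Abs(sin(u)). At (u, v) = (4*pi/5, -4*pi/5): 25*sqrt(10 - 2*sqrt(5))/4.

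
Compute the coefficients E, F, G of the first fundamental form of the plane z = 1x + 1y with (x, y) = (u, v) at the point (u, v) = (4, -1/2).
E = 2;  F = 1;  G = 2

Partials: r_u = (1, 0, 1), r_v = (0, 1, 1). As functions of (u, v):
  E = r_u · r_u = 2,
  F = r_u · r_v = 1,
  G = r_v · r_v = 2.
Evaluating at (u, v) = (4, -1/2): E = 2, F = 1, G = 2.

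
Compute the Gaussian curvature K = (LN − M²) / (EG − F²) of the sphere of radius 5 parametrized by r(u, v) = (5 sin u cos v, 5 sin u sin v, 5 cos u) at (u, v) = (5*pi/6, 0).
K = 1/25

Coefficients of the first fundamental form: E = 25, F = 0, G = 25*sin(u)^2.
Coefficients of the second fundamental form: L = -5*sin(u)/Abs(sin(u)), M = 0, N = -5*sin(u)^3/Abs(sin(u)).
Assemble K = (LN − M²)/(EG − F²) = 1/25. At (u, v) = (5*pi/6, 0): K = 1/25.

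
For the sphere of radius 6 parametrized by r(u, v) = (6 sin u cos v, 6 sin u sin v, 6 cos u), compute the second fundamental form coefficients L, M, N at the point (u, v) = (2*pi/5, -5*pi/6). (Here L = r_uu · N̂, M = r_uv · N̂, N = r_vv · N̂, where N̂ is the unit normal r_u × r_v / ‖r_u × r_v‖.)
L = -6;  M = 0;  N = -15/4 - 3*sqrt(5)/4

Compute the unit normal N̂(u, v) = (sin(u)^2*cos(v)/Abs(sin(u)), sin(u)^2*sin(v)/Abs(sin(u)), sin(2*u)/(2*Abs(sin(u)))), and the second partials r_uu, r_uv, r_vv. Take dot products:
  L(u, v) = r_uu · N̂ = -6*sin(u)/Abs(sin(u)),
  M(u, v) = r_uv · N̂ = 0,
  N(u, v) = r_vv · N̂ = -6*sin(u)^3/Abs(sin(u)).
Evaluating at (u, v) = (2*pi/5, -5*pi/6):
  L = -6, M = 0, N = -15/4 - 3*sqrt(5)/4.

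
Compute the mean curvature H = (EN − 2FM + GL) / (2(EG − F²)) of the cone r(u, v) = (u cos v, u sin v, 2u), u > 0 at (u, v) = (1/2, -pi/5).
H = 2*sqrt(5)/5

With E = 5, F = 0, G = u^2, L = 0, M = 0, N = 2*sqrt(5)*u^2/(5*Abs(u)), assemble
  H = (EN − 2FM + GL) / (2(EG − F²)) = sqrt(5)/(5*Abs(u)).
At (u, v) = (1/2, -pi/5): H = 2*sqrt(5)/5.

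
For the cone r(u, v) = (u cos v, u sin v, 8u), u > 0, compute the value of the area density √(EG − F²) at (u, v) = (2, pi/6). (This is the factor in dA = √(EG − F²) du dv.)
√(EG − F²)|_{(2, pi/6)} = 2*sqrt(65)

E = 65, F = 0, G = u^2, so EG − F² = 65*u^2. Taking the positive square root: √(EG − F²) = sqrt(65)*Abs(u). At (u, v) = (2, pi/6): 2*sqrt(65).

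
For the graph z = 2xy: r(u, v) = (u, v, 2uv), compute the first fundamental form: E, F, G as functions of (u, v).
E = 4*v^2 + 1;  F = 4*u*v;  G = 4*u^2 + 1

Compute partials: r_u = (1, 0, 2*v), r_v = (0, 1, 2*u). Then
  E = r_u · r_u = 4*v^2 + 1,
  F = r_u · r_v = 4*u*v,
  G = r_v · r_v = 4*u^2 + 1.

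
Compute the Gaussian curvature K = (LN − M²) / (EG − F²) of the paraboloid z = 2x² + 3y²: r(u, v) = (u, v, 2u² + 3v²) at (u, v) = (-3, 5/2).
K = 6/34225

Coefficients of the first fundamental form: E = 16*u^2 + 1, F = 24*u*v, G = 36*v^2 + 1.
Coefficients of the second fundamental form: L = 4/sqrt(16*u^2 + 36*v^2 + 1), M = 0, N = 6/sqrt(16*u^2 + 36*v^2 + 1).
Assemble K = (LN − M²)/(EG − F²) = 24/(256*u^4 + 1152*u^2*v^2 + 32*u^2 + 1296*v^4 + 72*v^2 + 1). At (u, v) = (-3, 5/2): K = 6/34225.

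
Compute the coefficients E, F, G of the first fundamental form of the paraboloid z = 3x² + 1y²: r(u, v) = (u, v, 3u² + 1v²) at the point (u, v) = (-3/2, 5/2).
E = 82;  F = -45;  G = 26

Partials: r_u = (1, 0, 6*u), r_v = (0, 1, 2*v). As functions of (u, v):
  E = r_u · r_u = 36*u^2 + 1,
  F = r_u · r_v = 12*u*v,
  G = r_v · r_v = 4*v^2 + 1.
Evaluating at (u, v) = (-3/2, 5/2): E = 82, F = -45, G = 26.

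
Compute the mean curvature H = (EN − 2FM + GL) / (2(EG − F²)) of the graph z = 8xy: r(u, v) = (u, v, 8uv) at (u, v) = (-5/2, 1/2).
H = 640*sqrt(417)/173889

With E = 64*v^2 + 1, F = 64*u*v, G = 64*u^2 + 1, L = 0, M = 8/sqrt(64*u^2 + 64*v^2 + 1), N = 0, assemble
  H = (EN − 2FM + GL) / (2(EG − F²)) = -512*u*v/(64*u^2 + 64*v^2 + 1)^(3/2).
At (u, v) = (-5/2, 1/2): H = 640*sqrt(417)/173889.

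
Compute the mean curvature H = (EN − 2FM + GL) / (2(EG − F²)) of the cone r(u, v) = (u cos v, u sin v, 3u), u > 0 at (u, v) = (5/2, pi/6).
H = 3*sqrt(10)/50

With E = 10, F = 0, G = u^2, L = 0, M = 0, N = 3*sqrt(10)*u^2/(10*Abs(u)), assemble
  H = (EN − 2FM + GL) / (2(EG − F²)) = 3*sqrt(10)/(20*Abs(u)).
At (u, v) = (5/2, pi/6): H = 3*sqrt(10)/50.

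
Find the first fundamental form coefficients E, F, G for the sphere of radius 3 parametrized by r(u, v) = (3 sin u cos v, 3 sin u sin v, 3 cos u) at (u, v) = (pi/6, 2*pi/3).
E = 9;  F = 0;  G = 9/4

Partials: r_u = (3*cos(u)*cos(v), 3*sin(v)*cos(u), -3*sin(u)), r_v = (-3*sin(u)*sin(v), 3*sin(u)*cos(v), 0). As functions of (u, v):
  E = r_u · r_u = 9,
  F = r_u · r_v = 0,
  G = r_v · r_v = 9*sin(u)^2.
Evaluating at (u, v) = (pi/6, 2*pi/3): E = 9, F = 0, G = 9/4.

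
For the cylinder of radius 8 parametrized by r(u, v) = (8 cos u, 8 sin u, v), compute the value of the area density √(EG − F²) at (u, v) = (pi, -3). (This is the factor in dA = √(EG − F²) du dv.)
√(EG − F²)|_{(pi, -3)} = 8

E = 64, F = 0, G = 1, so EG − F² = 64. Taking the positive square root: √(EG − F²) = 8. At (u, v) = (pi, -3): 8.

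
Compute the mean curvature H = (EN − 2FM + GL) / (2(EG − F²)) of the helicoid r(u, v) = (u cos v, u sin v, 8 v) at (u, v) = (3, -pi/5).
H = 0

With E = 1, F = 0, G = u^2 + 64, L = 0, M = -8/sqrt(u^2 + 64), N = 0, assemble
  H = (EN − 2FM + GL) / (2(EG − F²)) = 0.
At (u, v) = (3, -pi/5): H = 0.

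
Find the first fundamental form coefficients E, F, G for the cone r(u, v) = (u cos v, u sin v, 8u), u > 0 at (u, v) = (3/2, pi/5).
E = 65;  F = 0;  G = 9/4

Partials: r_u = (cos(v), sin(v), 8), r_v = (-u*sin(v), u*cos(v), 0). As functions of (u, v):
  E = r_u · r_u = 65,
  F = r_u · r_v = 0,
  G = r_v · r_v = u^2.
Evaluating at (u, v) = (3/2, pi/5): E = 65, F = 0, G = 9/4.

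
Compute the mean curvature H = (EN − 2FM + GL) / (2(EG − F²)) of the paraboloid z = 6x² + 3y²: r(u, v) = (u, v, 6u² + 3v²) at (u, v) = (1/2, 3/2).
H = 603*sqrt(118)/13924

With E = 144*u^2 + 1, F = 72*u*v, G = 36*v^2 + 1, L = 12/sqrt(144*u^2 + 36*v^2 + 1), M = 0, N = 6/sqrt(144*u^2 + 36*v^2 + 1), assemble
  H = (EN − 2FM + GL) / (2(EG − F²)) = 9*(48*u^2 + 24*v^2 + 1)/(144*u^2 + 36*v^2 + 1)^(3/2).
At (u, v) = (1/2, 3/2): H = 603*sqrt(118)/13924.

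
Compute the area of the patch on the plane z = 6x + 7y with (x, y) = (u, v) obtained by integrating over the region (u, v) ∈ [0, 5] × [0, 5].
Area = 25*sqrt(86)

Area = ∫∫ √(EG − F²) du dv with √(EG − F²) = sqrt(86). Integrating over [0, 5] × [0, 5] gives 25*sqrt(86).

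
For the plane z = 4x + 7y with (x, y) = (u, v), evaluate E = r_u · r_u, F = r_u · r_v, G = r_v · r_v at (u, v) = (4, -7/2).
E = 17;  F = 28;  G = 50

Partials: r_u = (1, 0, 4), r_v = (0, 1, 7). As functions of (u, v):
  E = r_u · r_u = 17,
  F = r_u · r_v = 28,
  G = r_v · r_v = 50.
Evaluating at (u, v) = (4, -7/2): E = 17, F = 28, G = 50.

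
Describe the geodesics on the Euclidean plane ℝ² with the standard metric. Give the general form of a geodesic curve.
Geodesics on the plane are straight lines (in the standard parametrization, α(t) = p + t · v with p, v ∈ ℝ²).

The geodesic equation on the plane reduces to α̈ = 0 (Christoffel symbols vanish in Cartesian coordinates), so α(t) = p + t · v. Geodesics are exactly straight lines.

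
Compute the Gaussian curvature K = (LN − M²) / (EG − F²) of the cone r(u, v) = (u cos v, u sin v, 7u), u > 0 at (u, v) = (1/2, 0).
K = 0

Coefficients of the first fundamental form: E = 50, F = 0, G = u^2.
Coefficients of the second fundamental form: L = 0, M = 0, N = 7*sqrt(2)*u^2/(10*Abs(u)).
Assemble K = (LN − M²)/(EG − F²) = 0. At (u, v) = (1/2, 0): K = 0.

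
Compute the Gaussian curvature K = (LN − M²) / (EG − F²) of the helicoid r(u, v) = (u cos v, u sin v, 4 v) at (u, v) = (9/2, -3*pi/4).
K = -256/21025

Coefficients of the first fundamental form: E = 1, F = 0, G = u^2 + 16.
Coefficients of the second fundamental form: L = 0, M = -4/sqrt(u^2 + 16), N = 0.
Assemble K = (LN − M²)/(EG − F²) = -16/(u^2 + 16)^2. At (u, v) = (9/2, -3*pi/4): K = -256/21025.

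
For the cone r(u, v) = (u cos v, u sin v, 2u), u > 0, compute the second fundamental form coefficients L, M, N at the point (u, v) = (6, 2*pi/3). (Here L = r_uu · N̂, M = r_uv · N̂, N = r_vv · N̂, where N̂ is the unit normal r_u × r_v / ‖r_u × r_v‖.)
L = 0;  M = 0;  N = 12*sqrt(5)/5

Compute the unit normal N̂(u, v) = (-2*sqrt(5)*u*cos(v)/(5*Abs(u)), -2*sqrt(5)*u*sin(v)/(5*Abs(u)), sqrt(5)*u/(5*Abs(u))), and the second partials r_uu, r_uv, r_vv. Take dot products:
  L(u, v) = r_uu · N̂ = 0,
  M(u, v) = r_uv · N̂ = 0,
  N(u, v) = r_vv · N̂ = 2*sqrt(5)*u^2/(5*Abs(u)).
Evaluating at (u, v) = (6, 2*pi/3):
  L = 0, M = 0, N = 12*sqrt(5)/5.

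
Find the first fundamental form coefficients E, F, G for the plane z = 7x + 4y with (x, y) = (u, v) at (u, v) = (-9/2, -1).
E = 50;  F = 28;  G = 17

Partials: r_u = (1, 0, 7), r_v = (0, 1, 4). As functions of (u, v):
  E = r_u · r_u = 50,
  F = r_u · r_v = 28,
  G = r_v · r_v = 17.
Evaluating at (u, v) = (-9/2, -1): E = 50, F = 28, G = 17.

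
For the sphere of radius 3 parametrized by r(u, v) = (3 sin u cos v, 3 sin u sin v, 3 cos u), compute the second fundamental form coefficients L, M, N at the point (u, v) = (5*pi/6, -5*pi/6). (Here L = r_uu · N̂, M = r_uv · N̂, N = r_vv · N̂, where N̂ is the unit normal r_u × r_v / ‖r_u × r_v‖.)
L = -3;  M = 0;  N = -3/4

Compute the unit normal N̂(u, v) = (sin(u)^2*cos(v)/Abs(sin(u)), sin(u)^2*sin(v)/Abs(sin(u)), sin(2*u)/(2*Abs(sin(u)))), and the second partials r_uu, r_uv, r_vv. Take dot products:
  L(u, v) = r_uu · N̂ = -3*sin(u)/Abs(sin(u)),
  M(u, v) = r_uv · N̂ = 0,
  N(u, v) = r_vv · N̂ = -3*sin(u)^3/Abs(sin(u)).
Evaluating at (u, v) = (5*pi/6, -5*pi/6):
  L = -3, M = 0, N = -3/4.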